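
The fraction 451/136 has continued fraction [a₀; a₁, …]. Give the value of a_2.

Repeatedly divide and take the remainder:
⌊451/136⌋ = 3, remainder 43
⌊136/43⌋ = 3, remainder 7
⌊43/7⌋ = 6, remainder 1

6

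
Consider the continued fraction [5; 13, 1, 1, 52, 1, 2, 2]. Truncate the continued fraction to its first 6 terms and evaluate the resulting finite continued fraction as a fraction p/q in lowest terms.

Collapse the nested fraction from the inside out:
Start with 1.
52 + 1/(1/1) = 52 + 1/1 = 53/1
1 + 1/(53/1) = 1 + 1/53 = 54/53
1 + 1/(54/53) = 1 + 53/54 = 107/54
13 + 1/(107/54) = 13 + 54/107 = 1445/107
5 + 1/(1445/107) = 5 + 107/1445 = 7332/1445

7332/1445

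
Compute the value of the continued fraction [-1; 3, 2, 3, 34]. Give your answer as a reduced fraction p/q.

Start with 34.
3 + 1/(34/1) = 3 + 1/34 = 103/34
2 + 1/(103/34) = 2 + 34/103 = 240/103
3 + 1/(240/103) = 3 + 103/240 = 823/240
-1 + 1/(823/240) = -1 + 240/823 = -583/823

-583/823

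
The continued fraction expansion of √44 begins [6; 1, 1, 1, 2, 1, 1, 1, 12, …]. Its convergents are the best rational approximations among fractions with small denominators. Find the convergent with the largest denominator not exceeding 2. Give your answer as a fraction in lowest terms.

a_0 = 6: 6/1  (≤ bound)
a_1 = 1: 7/1  (≤ bound)
a_2 = 1: 13/2  (≤ bound)
a_3 = 1: 20/3  (> 2, stop)

13/2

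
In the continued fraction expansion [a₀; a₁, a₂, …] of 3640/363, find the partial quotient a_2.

Run the Euclidean algorithm, recording each quotient:
⌊3640/363⌋ = 10, remainder 10
⌊363/10⌋ = 36, remainder 3
⌊10/3⌋ = 3, remainder 1

3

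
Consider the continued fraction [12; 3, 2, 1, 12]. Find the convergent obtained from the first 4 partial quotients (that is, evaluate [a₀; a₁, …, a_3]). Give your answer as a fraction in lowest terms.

Collapse the nested fraction from the inside out:
Start with 1.
2 + 1/(1/1) = 2 + 1/1 = 3/1
3 + 1/(3/1) = 3 + 1/3 = 10/3
12 + 1/(10/3) = 12 + 3/10 = 123/10

123/10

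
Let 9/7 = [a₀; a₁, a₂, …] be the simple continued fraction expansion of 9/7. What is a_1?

3

Apply division with remainder until the remainder is 0:
⌊9/7⌋ = 1, remainder 2
⌊7/2⌋ = 3, remainder 1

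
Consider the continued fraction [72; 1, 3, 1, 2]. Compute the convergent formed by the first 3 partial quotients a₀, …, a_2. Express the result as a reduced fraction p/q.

a_0 = 72: 72/1
a_1 = 1: 73/1
a_2 = 3: 291/4

291/4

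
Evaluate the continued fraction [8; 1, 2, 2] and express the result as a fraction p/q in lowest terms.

Start with 2.
2 + 1/(2/1) = 2 + 1/2 = 5/2
1 + 1/(5/2) = 1 + 2/5 = 7/5
8 + 1/(7/5) = 8 + 5/7 = 61/7

61/7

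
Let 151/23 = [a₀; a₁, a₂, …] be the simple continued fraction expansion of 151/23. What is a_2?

1

Run the Euclidean algorithm, recording each quotient:
151 ÷ 23 → quotient 6, remainder 13
23 ÷ 13 → quotient 1, remainder 10
13 ÷ 10 → quotient 1, remainder 3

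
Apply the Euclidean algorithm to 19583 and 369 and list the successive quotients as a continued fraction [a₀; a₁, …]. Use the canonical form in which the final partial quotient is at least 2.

[53; 14, 5, 5]

19583 ÷ 369 → quotient 53, remainder 26
369 ÷ 26 → quotient 14, remainder 5
26 ÷ 5 → quotient 5, remainder 1
5 ÷ 1 → quotient 5, remainder 0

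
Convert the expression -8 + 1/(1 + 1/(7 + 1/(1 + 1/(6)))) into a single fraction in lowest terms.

a_0 = -8: -8/1
a_1 = 1: -7/1
a_2 = 7: -57/8
a_3 = 1: -64/9
a_4 = 6: -441/62

-441/62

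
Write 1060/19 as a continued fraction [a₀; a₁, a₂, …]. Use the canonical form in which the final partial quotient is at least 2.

[55; 1, 3, 1, 3]

⌊1060/19⌋ = 55, remainder 15
⌊19/15⌋ = 1, remainder 4
⌊15/4⌋ = 3, remainder 3
⌊4/3⌋ = 1, remainder 1
⌊3/1⌋ = 3, remainder 0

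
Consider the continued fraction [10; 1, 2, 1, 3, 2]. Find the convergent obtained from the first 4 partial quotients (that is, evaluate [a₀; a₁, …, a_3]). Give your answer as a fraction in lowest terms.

Start with 1.
2 + 1/(1/1) = 2 + 1/1 = 3/1
1 + 1/(3/1) = 1 + 1/3 = 4/3
10 + 1/(4/3) = 10 + 3/4 = 43/4

43/4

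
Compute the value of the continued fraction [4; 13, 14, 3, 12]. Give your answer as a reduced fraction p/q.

Start with 12.
3 + 1/(12/1) = 3 + 1/12 = 37/12
14 + 1/(37/12) = 14 + 12/37 = 530/37
13 + 1/(530/37) = 13 + 37/530 = 6927/530
4 + 1/(6927/530) = 4 + 530/6927 = 28238/6927

28238/6927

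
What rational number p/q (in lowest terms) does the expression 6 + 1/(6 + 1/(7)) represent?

265/43

Use the convergent recurrence hₖ = aₖ·hₖ₋₁ + hₖ₋₂ (and likewise for the denominators kₖ):
a_0 = 6: 6/1
a_1 = 6: 37/6
a_2 = 7: 265/43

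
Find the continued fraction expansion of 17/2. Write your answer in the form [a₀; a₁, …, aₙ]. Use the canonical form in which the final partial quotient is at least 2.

[8; 2]

17 ÷ 2 → quotient 8, remainder 1
2 ÷ 1 → quotient 2, remainder 0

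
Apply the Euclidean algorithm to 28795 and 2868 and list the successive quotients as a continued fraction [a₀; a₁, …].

Apply division with remainder until the remainder is 0:
28795 ÷ 2868 → quotient 10, remainder 115
2868 ÷ 115 → quotient 24, remainder 108
115 ÷ 108 → quotient 1, remainder 7
108 ÷ 7 → quotient 15, remainder 3
7 ÷ 3 → quotient 2, remainder 1
3 ÷ 1 → quotient 3, remainder 0

[10; 24, 1, 15, 2, 3]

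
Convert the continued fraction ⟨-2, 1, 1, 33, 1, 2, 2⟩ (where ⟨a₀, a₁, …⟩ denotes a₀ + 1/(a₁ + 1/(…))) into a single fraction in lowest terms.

a_0 = -2: -2/1
a_1 = 1: -1/1
a_2 = 1: -3/2
a_3 = 33: -100/67
a_4 = 1: -103/69
a_5 = 2: -306/205
a_6 = 2: -715/479

-715/479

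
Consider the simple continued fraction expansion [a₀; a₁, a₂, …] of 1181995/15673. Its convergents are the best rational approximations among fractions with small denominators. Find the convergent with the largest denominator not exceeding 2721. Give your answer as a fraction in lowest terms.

9427/125

a_0 = 75: 75/1  (≤ bound)
a_1 = 2: 151/2  (≤ bound)
a_2 = 2: 377/5  (≤ bound)
a_3 = 2: 905/12  (≤ bound)
a_4 = 10: 9427/125  (≤ bound)
a_5 = 31: 293142/3887  (> 2721, stop)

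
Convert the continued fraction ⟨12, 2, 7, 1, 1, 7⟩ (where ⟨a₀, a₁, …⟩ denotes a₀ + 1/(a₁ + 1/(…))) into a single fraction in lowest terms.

3005/241

a_0 = 12: 12/1
a_1 = 2: 25/2
a_2 = 7: 187/15
a_3 = 1: 212/17
a_4 = 1: 399/32
a_5 = 7: 3005/241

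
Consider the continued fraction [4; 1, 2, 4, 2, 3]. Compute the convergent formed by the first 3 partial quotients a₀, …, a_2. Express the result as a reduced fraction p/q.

14/3

Start with 2.
1 + 1/(2/1) = 1 + 1/2 = 3/2
4 + 1/(3/2) = 4 + 2/3 = 14/3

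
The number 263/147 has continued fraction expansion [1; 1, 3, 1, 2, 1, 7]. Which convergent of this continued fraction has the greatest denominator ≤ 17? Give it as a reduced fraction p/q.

25/14

List convergents until the denominator exceeds the bound:
a_0 = 1: 1/1  (≤ bound)
a_1 = 1: 2/1  (≤ bound)
a_2 = 3: 7/4  (≤ bound)
a_3 = 1: 9/5  (≤ bound)
a_4 = 2: 25/14  (≤ bound)
a_5 = 1: 34/19  (> 17, stop)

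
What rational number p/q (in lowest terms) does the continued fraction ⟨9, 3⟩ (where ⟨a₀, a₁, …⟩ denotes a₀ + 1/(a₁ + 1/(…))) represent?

a_0 = 9: 9/1
a_1 = 3: 28/3

28/3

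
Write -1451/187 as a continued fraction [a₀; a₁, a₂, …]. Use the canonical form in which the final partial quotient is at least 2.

⌊-1451/187⌋ = -8, remainder 45
⌊187/45⌋ = 4, remainder 7
⌊45/7⌋ = 6, remainder 3
⌊7/3⌋ = 2, remainder 1
⌊3/1⌋ = 3, remainder 0

[-8; 4, 6, 2, 3]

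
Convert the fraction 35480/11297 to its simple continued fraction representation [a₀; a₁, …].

Run the Euclidean algorithm, recording each quotient:
35480 ÷ 11297 → quotient 3, remainder 1589
11297 ÷ 1589 → quotient 7, remainder 174
1589 ÷ 174 → quotient 9, remainder 23
174 ÷ 23 → quotient 7, remainder 13
23 ÷ 13 → quotient 1, remainder 10
13 ÷ 10 → quotient 1, remainder 3
10 ÷ 3 → quotient 3, remainder 1
3 ÷ 1 → quotient 3, remainder 0

[3; 7, 9, 7, 1, 1, 3, 3]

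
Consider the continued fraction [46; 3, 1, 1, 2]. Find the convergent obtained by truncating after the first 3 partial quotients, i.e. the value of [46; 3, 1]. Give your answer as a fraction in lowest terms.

185/4

Compute successive convergents:
a_0 = 46: 46/1
a_1 = 3: 139/3
a_2 = 1: 185/4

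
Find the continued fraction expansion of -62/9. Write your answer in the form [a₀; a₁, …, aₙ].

-62 ÷ 9 → quotient -7, remainder 1
9 ÷ 1 → quotient 9, remainder 0

[-7; 9]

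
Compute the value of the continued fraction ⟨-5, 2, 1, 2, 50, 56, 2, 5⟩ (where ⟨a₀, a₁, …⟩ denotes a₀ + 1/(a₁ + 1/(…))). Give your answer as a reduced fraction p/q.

Starting at the tail and folding back:
Start with 5.
2 + 1/(5/1) = 2 + 1/5 = 11/5
56 + 1/(11/5) = 56 + 5/11 = 621/11
50 + 1/(621/11) = 50 + 11/621 = 31061/621
2 + 1/(31061/621) = 2 + 621/31061 = 62743/31061
1 + 1/(62743/31061) = 1 + 31061/62743 = 93804/62743
2 + 1/(93804/62743) = 2 + 62743/93804 = 250351/93804
-5 + 1/(250351/93804) = -5 + 93804/250351 = -1157951/250351

-1157951/250351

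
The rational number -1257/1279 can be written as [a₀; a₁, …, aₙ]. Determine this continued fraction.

⌊-1257/1279⌋ = -1, remainder 22
⌊1279/22⌋ = 58, remainder 3
⌊22/3⌋ = 7, remainder 1
⌊3/1⌋ = 3, remainder 0

[-1; 58, 7, 3]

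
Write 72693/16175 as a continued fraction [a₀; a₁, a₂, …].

⌊72693/16175⌋ = 4, remainder 7993
⌊16175/7993⌋ = 2, remainder 189
⌊7993/189⌋ = 42, remainder 55
⌊189/55⌋ = 3, remainder 24
⌊55/24⌋ = 2, remainder 7
⌊24/7⌋ = 3, remainder 3
⌊7/3⌋ = 2, remainder 1
⌊3/1⌋ = 3, remainder 0

[4; 2, 42, 3, 2, 3, 2, 3]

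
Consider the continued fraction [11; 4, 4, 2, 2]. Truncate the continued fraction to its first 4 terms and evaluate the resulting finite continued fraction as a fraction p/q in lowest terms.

Start with 2.
4 + 1/(2/1) = 4 + 1/2 = 9/2
4 + 1/(9/2) = 4 + 2/9 = 38/9
11 + 1/(38/9) = 11 + 9/38 = 427/38

427/38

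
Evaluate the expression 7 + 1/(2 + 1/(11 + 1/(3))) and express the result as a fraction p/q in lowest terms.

531/71

Collapse the nested fraction from the inside out:
Start with 3.
11 + 1/(3/1) = 11 + 1/3 = 34/3
2 + 1/(34/3) = 2 + 3/34 = 71/34
7 + 1/(71/34) = 7 + 34/71 = 531/71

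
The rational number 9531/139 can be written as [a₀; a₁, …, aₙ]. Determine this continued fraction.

[68; 1, 1, 3, 6, 3]

Apply division with remainder until the remainder is 0:
9531 ÷ 139 → quotient 68, remainder 79
139 ÷ 79 → quotient 1, remainder 60
79 ÷ 60 → quotient 1, remainder 19
60 ÷ 19 → quotient 3, remainder 3
19 ÷ 3 → quotient 6, remainder 1
3 ÷ 1 → quotient 3, remainder 0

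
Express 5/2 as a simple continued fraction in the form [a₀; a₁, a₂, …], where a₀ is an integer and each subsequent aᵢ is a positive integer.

[2; 2]

⌊5/2⌋ = 2, remainder 1
⌊2/1⌋ = 2, remainder 0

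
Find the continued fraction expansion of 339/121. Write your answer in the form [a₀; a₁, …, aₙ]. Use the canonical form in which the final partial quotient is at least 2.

[2; 1, 4, 24]

339 = 2·121 + 97, so a_0 = 2
121 = 1·97 + 24, so a_1 = 1
97 = 4·24 + 1, so a_2 = 4
24 = 24·1 + 0, so a_3 = 24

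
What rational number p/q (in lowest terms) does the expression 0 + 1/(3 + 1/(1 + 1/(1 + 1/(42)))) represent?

a_0 = 0: 0/1
a_1 = 3: 1/3
a_2 = 1: 1/4
a_3 = 1: 2/7
a_4 = 42: 85/298

85/298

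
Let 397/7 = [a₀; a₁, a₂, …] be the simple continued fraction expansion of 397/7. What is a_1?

1

397 = 56·7 + 5, so a_0 = 56
7 = 1·5 + 2, so a_1 = 1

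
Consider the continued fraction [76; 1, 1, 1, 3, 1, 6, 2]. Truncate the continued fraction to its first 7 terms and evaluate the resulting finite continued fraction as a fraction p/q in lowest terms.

a_0 = 76: 76/1
a_1 = 1: 77/1
a_2 = 1: 153/2
a_3 = 1: 230/3
a_4 = 3: 843/11
a_5 = 1: 1073/14
a_6 = 6: 7281/95

7281/95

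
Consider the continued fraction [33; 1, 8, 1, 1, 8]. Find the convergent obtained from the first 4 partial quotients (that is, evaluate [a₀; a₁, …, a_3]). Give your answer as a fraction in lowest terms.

339/10

a_0 = 33: 33/1
a_1 = 1: 34/1
a_2 = 8: 305/9
a_3 = 1: 339/10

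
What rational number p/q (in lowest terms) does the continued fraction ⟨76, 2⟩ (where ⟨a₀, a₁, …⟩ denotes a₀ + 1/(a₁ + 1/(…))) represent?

Start with 2.
76 + 1/(2/1) = 76 + 1/2 = 153/2

153/2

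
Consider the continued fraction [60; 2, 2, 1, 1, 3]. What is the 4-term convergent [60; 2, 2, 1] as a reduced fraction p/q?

Start with 1.
2 + 1/(1/1) = 2 + 1/1 = 3/1
2 + 1/(3/1) = 2 + 1/3 = 7/3
60 + 1/(7/3) = 60 + 3/7 = 423/7

423/7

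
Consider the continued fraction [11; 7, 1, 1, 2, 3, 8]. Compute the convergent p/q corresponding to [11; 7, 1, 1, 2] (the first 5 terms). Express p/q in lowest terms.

a_0 = 11: 11/1
a_1 = 7: 78/7
a_2 = 1: 89/8
a_3 = 1: 167/15
a_4 = 2: 423/38

423/38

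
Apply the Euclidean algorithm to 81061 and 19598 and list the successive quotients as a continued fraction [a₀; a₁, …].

[4; 7, 2, 1, 11, 25, 3]

⌊81061/19598⌋ = 4, remainder 2669
⌊19598/2669⌋ = 7, remainder 915
⌊2669/915⌋ = 2, remainder 839
⌊915/839⌋ = 1, remainder 76
⌊839/76⌋ = 11, remainder 3
⌊76/3⌋ = 25, remainder 1
⌊3/1⌋ = 3, remainder 0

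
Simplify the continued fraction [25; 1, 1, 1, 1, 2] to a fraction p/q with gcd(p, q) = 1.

333/13

a_0 = 25: 25/1
a_1 = 1: 26/1
a_2 = 1: 51/2
a_3 = 1: 77/3
a_4 = 1: 128/5
a_5 = 2: 333/13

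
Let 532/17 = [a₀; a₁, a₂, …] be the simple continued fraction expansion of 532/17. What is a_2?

2

Apply division with remainder until the remainder is 0:
532 ÷ 17 → quotient 31, remainder 5
17 ÷ 5 → quotient 3, remainder 2
5 ÷ 2 → quotient 2, remainder 1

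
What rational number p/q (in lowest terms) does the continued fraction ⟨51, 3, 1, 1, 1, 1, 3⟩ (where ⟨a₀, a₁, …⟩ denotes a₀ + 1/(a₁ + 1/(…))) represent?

3333/65

Build up convergents one term at a time:
a_0 = 51: 51/1
a_1 = 3: 154/3
a_2 = 1: 205/4
a_3 = 1: 359/7
a_4 = 1: 564/11
a_5 = 1: 923/18
a_6 = 3: 3333/65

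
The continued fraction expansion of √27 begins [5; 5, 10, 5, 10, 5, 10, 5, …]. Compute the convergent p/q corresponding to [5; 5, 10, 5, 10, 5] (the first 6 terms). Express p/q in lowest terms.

70226/13515

a_0 = 5: 5/1
a_1 = 5: 26/5
a_2 = 10: 265/51
a_3 = 5: 1351/260
a_4 = 10: 13775/2651
a_5 = 5: 70226/13515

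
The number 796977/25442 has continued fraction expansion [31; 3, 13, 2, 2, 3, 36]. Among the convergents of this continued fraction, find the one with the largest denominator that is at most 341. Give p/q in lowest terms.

6453/206

a_0 = 31: 31/1  (≤ bound)
a_1 = 3: 94/3  (≤ bound)
a_2 = 13: 1253/40  (≤ bound)
a_3 = 2: 2600/83  (≤ bound)
a_4 = 2: 6453/206  (≤ bound)
a_5 = 3: 21959/701  (> 341, stop)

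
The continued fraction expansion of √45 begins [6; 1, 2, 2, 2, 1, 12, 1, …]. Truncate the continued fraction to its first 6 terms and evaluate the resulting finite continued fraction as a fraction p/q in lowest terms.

161/24

Starting at the tail and folding back:
Start with 1.
2 + 1/(1/1) = 2 + 1/1 = 3/1
2 + 1/(3/1) = 2 + 1/3 = 7/3
2 + 1/(7/3) = 2 + 3/7 = 17/7
1 + 1/(17/7) = 1 + 7/17 = 24/17
6 + 1/(24/17) = 6 + 17/24 = 161/24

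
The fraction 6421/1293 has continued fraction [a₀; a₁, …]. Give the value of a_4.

6421 = 4·1293 + 1249, so a_0 = 4
1293 = 1·1249 + 44, so a_1 = 1
1249 = 28·44 + 17, so a_2 = 28
44 = 2·17 + 10, so a_3 = 2
17 = 1·10 + 7, so a_4 = 1

1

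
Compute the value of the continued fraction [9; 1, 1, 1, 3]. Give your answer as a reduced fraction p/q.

106/11

a_0 = 9: 9/1
a_1 = 1: 10/1
a_2 = 1: 19/2
a_3 = 1: 29/3
a_4 = 3: 106/11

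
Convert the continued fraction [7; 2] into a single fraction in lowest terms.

Start with 2.
7 + 1/(2/1) = 7 + 1/2 = 15/2

15/2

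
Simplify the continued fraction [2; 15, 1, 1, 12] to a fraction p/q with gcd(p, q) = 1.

Build up convergents one term at a time:
a_0 = 2: 2/1
a_1 = 15: 31/15
a_2 = 1: 33/16
a_3 = 1: 64/31
a_4 = 12: 801/388

801/388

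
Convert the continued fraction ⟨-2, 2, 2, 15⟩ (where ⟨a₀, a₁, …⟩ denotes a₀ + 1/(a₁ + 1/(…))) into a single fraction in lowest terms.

Start with 15.
2 + 1/(15/1) = 2 + 1/15 = 31/15
2 + 1/(31/15) = 2 + 15/31 = 77/31
-2 + 1/(77/31) = -2 + 31/77 = -123/77

-123/77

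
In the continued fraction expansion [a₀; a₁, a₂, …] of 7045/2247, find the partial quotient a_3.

1

Run the Euclidean algorithm, recording each quotient:
7045 ÷ 2247 → quotient 3, remainder 304
2247 ÷ 304 → quotient 7, remainder 119
304 ÷ 119 → quotient 2, remainder 66
119 ÷ 66 → quotient 1, remainder 53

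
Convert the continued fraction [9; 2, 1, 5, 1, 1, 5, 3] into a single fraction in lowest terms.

6097/652

Start with 3.
5 + 1/(3/1) = 5 + 1/3 = 16/3
1 + 1/(16/3) = 1 + 3/16 = 19/16
1 + 1/(19/16) = 1 + 16/19 = 35/19
5 + 1/(35/19) = 5 + 19/35 = 194/35
1 + 1/(194/35) = 1 + 35/194 = 229/194
2 + 1/(229/194) = 2 + 194/229 = 652/229
9 + 1/(652/229) = 9 + 229/652 = 6097/652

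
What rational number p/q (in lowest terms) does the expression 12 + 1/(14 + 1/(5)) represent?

Start with 5.
14 + 1/(5/1) = 14 + 1/5 = 71/5
12 + 1/(71/5) = 12 + 5/71 = 857/71

857/71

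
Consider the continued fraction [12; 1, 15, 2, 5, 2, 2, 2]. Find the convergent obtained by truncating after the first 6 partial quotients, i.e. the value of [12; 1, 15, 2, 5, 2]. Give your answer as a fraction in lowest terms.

Start with 2.
5 + 1/(2/1) = 5 + 1/2 = 11/2
2 + 1/(11/2) = 2 + 2/11 = 24/11
15 + 1/(24/11) = 15 + 11/24 = 371/24
1 + 1/(371/24) = 1 + 24/371 = 395/371
12 + 1/(395/371) = 12 + 371/395 = 5111/395

5111/395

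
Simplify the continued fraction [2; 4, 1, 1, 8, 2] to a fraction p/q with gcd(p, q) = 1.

362/163

a_0 = 2: 2/1
a_1 = 4: 9/4
a_2 = 1: 11/5
a_3 = 1: 20/9
a_4 = 8: 171/77
a_5 = 2: 362/163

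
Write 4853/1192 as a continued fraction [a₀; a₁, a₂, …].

[4; 14, 42, 2]

Apply division with remainder until the remainder is 0:
4853 ÷ 1192 → quotient 4, remainder 85
1192 ÷ 85 → quotient 14, remainder 2
85 ÷ 2 → quotient 42, remainder 1
2 ÷ 1 → quotient 2, remainder 0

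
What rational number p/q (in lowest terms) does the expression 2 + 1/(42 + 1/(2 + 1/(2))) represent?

Collapse the nested fraction from the inside out:
Start with 2.
2 + 1/(2/1) = 2 + 1/2 = 5/2
42 + 1/(5/2) = 42 + 2/5 = 212/5
2 + 1/(212/5) = 2 + 5/212 = 429/212

429/212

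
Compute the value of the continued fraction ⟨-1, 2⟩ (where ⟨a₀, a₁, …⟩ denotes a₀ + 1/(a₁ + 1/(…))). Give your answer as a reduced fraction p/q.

Use the convergent recurrence hₖ = aₖ·hₖ₋₁ + hₖ₋₂ (and likewise for the denominators kₖ):
a_0 = -1: -1/1
a_1 = 2: -1/2

-1/2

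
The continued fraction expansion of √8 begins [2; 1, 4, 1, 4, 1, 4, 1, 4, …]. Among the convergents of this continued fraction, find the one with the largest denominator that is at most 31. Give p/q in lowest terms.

a_0 = 2: 2/1  (≤ bound)
a_1 = 1: 3/1  (≤ bound)
a_2 = 4: 14/5  (≤ bound)
a_3 = 1: 17/6  (≤ bound)
a_4 = 4: 82/29  (≤ bound)
a_5 = 1: 99/35  (> 31, stop)

82/29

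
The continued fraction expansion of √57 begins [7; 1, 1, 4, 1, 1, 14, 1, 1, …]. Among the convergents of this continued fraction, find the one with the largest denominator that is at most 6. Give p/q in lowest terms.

List convergents until the denominator exceeds the bound:
a_0 = 7: 7/1  (≤ bound)
a_1 = 1: 8/1  (≤ bound)
a_2 = 1: 15/2  (≤ bound)
a_3 = 4: 68/9  (> 6, stop)

15/2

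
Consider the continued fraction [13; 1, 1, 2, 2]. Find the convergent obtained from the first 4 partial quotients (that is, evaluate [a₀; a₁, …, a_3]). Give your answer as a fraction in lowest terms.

68/5

a_0 = 13: 13/1
a_1 = 1: 14/1
a_2 = 1: 27/2
a_3 = 2: 68/5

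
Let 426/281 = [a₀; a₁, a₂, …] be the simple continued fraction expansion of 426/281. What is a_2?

Apply division with remainder until the remainder is 0:
426 = 1·281 + 145, so a_0 = 1
281 = 1·145 + 136, so a_1 = 1
145 = 1·136 + 9, so a_2 = 1

1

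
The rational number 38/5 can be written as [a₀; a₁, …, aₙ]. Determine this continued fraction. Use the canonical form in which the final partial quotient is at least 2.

[7; 1, 1, 2]

⌊38/5⌋ = 7, remainder 3
⌊5/3⌋ = 1, remainder 2
⌊3/2⌋ = 1, remainder 1
⌊2/1⌋ = 2, remainder 0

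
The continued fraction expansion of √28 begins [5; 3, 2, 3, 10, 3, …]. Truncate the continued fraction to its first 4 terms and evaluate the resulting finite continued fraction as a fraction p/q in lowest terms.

127/24

Build up convergents one term at a time:
a_0 = 5: 5/1
a_1 = 3: 16/3
a_2 = 2: 37/7
a_3 = 3: 127/24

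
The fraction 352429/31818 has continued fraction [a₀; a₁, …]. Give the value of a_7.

2

352429 ÷ 31818 → quotient 11, remainder 2431
31818 ÷ 2431 → quotient 13, remainder 215
2431 ÷ 215 → quotient 11, remainder 66
215 ÷ 66 → quotient 3, remainder 17
66 ÷ 17 → quotient 3, remainder 15
17 ÷ 15 → quotient 1, remainder 2
15 ÷ 2 → quotient 7, remainder 1
2 ÷ 1 → quotient 2, remainder 0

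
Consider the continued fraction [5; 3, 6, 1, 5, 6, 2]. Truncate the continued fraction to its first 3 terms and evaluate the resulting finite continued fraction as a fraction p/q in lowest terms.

101/19

Starting at the tail and folding back:
Start with 6.
3 + 1/(6/1) = 3 + 1/6 = 19/6
5 + 1/(19/6) = 5 + 6/19 = 101/19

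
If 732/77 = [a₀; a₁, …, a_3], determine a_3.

Repeatedly divide and take the remainder:
732 ÷ 77 → quotient 9, remainder 39
77 ÷ 39 → quotient 1, remainder 38
39 ÷ 38 → quotient 1, remainder 1
38 ÷ 1 → quotient 38, remainder 0

38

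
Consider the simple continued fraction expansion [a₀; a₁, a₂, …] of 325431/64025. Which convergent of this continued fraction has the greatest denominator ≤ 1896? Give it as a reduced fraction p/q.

a_0 = 5: 5/1  (≤ bound)
a_1 = 12: 61/12  (≤ bound)
a_2 = 15: 920/181  (≤ bound)
a_3 = 32: 29501/5804  (> 1896, stop)

920/181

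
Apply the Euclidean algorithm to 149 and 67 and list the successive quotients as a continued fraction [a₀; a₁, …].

149 ÷ 67 → quotient 2, remainder 15
67 ÷ 15 → quotient 4, remainder 7
15 ÷ 7 → quotient 2, remainder 1
7 ÷ 1 → quotient 7, remainder 0

[2; 4, 2, 7]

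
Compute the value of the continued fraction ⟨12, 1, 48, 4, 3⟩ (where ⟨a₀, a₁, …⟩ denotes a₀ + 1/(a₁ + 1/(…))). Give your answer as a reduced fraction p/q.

a_0 = 12: 12/1
a_1 = 1: 13/1
a_2 = 48: 636/49
a_3 = 4: 2557/197
a_4 = 3: 8307/640

8307/640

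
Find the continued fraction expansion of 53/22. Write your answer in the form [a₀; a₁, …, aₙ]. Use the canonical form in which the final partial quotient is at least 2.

[2; 2, 2, 4]

53 = 2·22 + 9, so a_0 = 2
22 = 2·9 + 4, so a_1 = 2
9 = 2·4 + 1, so a_2 = 2
4 = 4·1 + 0, so a_3 = 4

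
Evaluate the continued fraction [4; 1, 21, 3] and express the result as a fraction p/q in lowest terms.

332/67

Start with 3.
21 + 1/(3/1) = 21 + 1/3 = 64/3
1 + 1/(64/3) = 1 + 3/64 = 67/64
4 + 1/(67/64) = 4 + 64/67 = 332/67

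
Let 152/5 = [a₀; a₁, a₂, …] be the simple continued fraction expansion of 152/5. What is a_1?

Apply division with remainder until the remainder is 0:
152 = 30·5 + 2, so a_0 = 30
5 = 2·2 + 1, so a_1 = 2

2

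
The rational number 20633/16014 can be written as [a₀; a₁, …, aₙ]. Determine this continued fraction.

20633 = 1·16014 + 4619, so a_0 = 1
16014 = 3·4619 + 2157, so a_1 = 3
4619 = 2·2157 + 305, so a_2 = 2
2157 = 7·305 + 22, so a_3 = 7
305 = 13·22 + 19, so a_4 = 13
22 = 1·19 + 3, so a_5 = 1
19 = 6·3 + 1, so a_6 = 6
3 = 3·1 + 0, so a_7 = 3

[1; 3, 2, 7, 13, 1, 6, 3]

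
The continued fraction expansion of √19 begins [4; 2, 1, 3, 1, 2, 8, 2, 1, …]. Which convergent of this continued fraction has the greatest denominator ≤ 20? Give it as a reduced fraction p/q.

a_0 = 4: 4/1  (≤ bound)
a_1 = 2: 9/2  (≤ bound)
a_2 = 1: 13/3  (≤ bound)
a_3 = 3: 48/11  (≤ bound)
a_4 = 1: 61/14  (≤ bound)
a_5 = 2: 170/39  (> 20, stop)

61/14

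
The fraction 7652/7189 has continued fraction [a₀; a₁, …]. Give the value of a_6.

Apply division with remainder until the remainder is 0:
7652 = 1·7189 + 463, so a_0 = 1
7189 = 15·463 + 244, so a_1 = 15
463 = 1·244 + 219, so a_2 = 1
244 = 1·219 + 25, so a_3 = 1
219 = 8·25 + 19, so a_4 = 8
25 = 1·19 + 6, so a_5 = 1
19 = 3·6 + 1, so a_6 = 3

3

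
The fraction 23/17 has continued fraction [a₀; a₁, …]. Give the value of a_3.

⌊23/17⌋ = 1, remainder 6
⌊17/6⌋ = 2, remainder 5
⌊6/5⌋ = 1, remainder 1
⌊5/1⌋ = 5, remainder 0

5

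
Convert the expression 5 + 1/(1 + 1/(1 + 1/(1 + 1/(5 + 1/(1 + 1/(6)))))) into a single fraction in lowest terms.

774/137

Build up convergents one term at a time:
a_0 = 5: 5/1
a_1 = 1: 6/1
a_2 = 1: 11/2
a_3 = 1: 17/3
a_4 = 5: 96/17
a_5 = 1: 113/20
a_6 = 6: 774/137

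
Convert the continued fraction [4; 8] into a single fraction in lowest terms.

Collapse the nested fraction from the inside out:
Start with 8.
4 + 1/(8/1) = 4 + 1/8 = 33/8

33/8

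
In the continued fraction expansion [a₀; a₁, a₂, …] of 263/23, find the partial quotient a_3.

3

⌊263/23⌋ = 11, remainder 10
⌊23/10⌋ = 2, remainder 3
⌊10/3⌋ = 3, remainder 1
⌊3/1⌋ = 3, remainder 0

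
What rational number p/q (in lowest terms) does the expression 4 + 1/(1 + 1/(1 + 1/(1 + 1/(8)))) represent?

121/26

a_0 = 4: 4/1
a_1 = 1: 5/1
a_2 = 1: 9/2
a_3 = 1: 14/3
a_4 = 8: 121/26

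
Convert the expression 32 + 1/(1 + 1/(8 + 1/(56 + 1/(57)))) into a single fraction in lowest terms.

947009/28794

Start with 57.
56 + 1/(57/1) = 56 + 1/57 = 3193/57
8 + 1/(3193/57) = 8 + 57/3193 = 25601/3193
1 + 1/(25601/3193) = 1 + 3193/25601 = 28794/25601
32 + 1/(28794/25601) = 32 + 25601/28794 = 947009/28794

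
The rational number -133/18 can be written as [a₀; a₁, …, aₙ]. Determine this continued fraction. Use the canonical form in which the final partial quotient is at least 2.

-133 = -8·18 + 11, so a_0 = -8
18 = 1·11 + 7, so a_1 = 1
11 = 1·7 + 4, so a_2 = 1
7 = 1·4 + 3, so a_3 = 1
4 = 1·3 + 1, so a_4 = 1
3 = 3·1 + 0, so a_5 = 3

[-8; 1, 1, 1, 1, 3]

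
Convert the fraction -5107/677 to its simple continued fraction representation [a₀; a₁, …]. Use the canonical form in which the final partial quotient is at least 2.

-5107 = -8·677 + 309, so a_0 = -8
677 = 2·309 + 59, so a_1 = 2
309 = 5·59 + 14, so a_2 = 5
59 = 4·14 + 3, so a_3 = 4
14 = 4·3 + 2, so a_4 = 4
3 = 1·2 + 1, so a_5 = 1
2 = 2·1 + 0, so a_6 = 2

[-8; 2, 5, 4, 4, 1, 2]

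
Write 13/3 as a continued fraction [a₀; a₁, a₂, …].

Repeatedly divide and take the remainder:
13 = 4·3 + 1, so a_0 = 4
3 = 3·1 + 0, so a_1 = 3

[4; 3]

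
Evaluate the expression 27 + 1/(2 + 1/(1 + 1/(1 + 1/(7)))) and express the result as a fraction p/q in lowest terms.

1041/38

Start with 7.
1 + 1/(7/1) = 1 + 1/7 = 8/7
1 + 1/(8/7) = 1 + 7/8 = 15/8
2 + 1/(15/8) = 2 + 8/15 = 38/15
27 + 1/(38/15) = 27 + 15/38 = 1041/38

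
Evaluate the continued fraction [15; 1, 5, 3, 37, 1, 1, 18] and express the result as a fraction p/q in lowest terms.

421303/26594

Use the convergent recurrence hₖ = aₖ·hₖ₋₁ + hₖ₋₂ (and likewise for the denominators kₖ):
a_0 = 15: 15/1
a_1 = 1: 16/1
a_2 = 5: 95/6
a_3 = 3: 301/19
a_4 = 37: 11232/709
a_5 = 1: 11533/728
a_6 = 1: 22765/1437
a_7 = 18: 421303/26594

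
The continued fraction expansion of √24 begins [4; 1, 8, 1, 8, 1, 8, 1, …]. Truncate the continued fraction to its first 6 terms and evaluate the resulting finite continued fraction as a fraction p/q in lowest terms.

485/99

Starting at the tail and folding back:
Start with 1.
8 + 1/(1/1) = 8 + 1/1 = 9/1
1 + 1/(9/1) = 1 + 1/9 = 10/9
8 + 1/(10/9) = 8 + 9/10 = 89/10
1 + 1/(89/10) = 1 + 10/89 = 99/89
4 + 1/(99/89) = 4 + 89/99 = 485/99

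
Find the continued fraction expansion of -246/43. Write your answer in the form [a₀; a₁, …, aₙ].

⌊-246/43⌋ = -6, remainder 12
⌊43/12⌋ = 3, remainder 7
⌊12/7⌋ = 1, remainder 5
⌊7/5⌋ = 1, remainder 2
⌊5/2⌋ = 2, remainder 1
⌊2/1⌋ = 2, remainder 0

[-6; 3, 1, 1, 2, 2]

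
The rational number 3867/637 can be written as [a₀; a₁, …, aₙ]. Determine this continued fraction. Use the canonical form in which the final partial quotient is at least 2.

[6; 14, 6, 2, 3]

⌊3867/637⌋ = 6, remainder 45
⌊637/45⌋ = 14, remainder 7
⌊45/7⌋ = 6, remainder 3
⌊7/3⌋ = 2, remainder 1
⌊3/1⌋ = 3, remainder 0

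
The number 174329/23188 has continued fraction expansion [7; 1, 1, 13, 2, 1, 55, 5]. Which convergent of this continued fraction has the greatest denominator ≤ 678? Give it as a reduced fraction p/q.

624/83

a_0 = 7: 7/1  (≤ bound)
a_1 = 1: 8/1  (≤ bound)
a_2 = 1: 15/2  (≤ bound)
a_3 = 13: 203/27  (≤ bound)
a_4 = 2: 421/56  (≤ bound)
a_5 = 1: 624/83  (≤ bound)
a_6 = 55: 34741/4621  (> 678, stop)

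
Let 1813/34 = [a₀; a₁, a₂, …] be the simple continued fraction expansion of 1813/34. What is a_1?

1813 = 53·34 + 11, so a_0 = 53
34 = 3·11 + 1, so a_1 = 3

3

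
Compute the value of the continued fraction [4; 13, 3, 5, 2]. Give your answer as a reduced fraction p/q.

1899/466

Compute successive convergents:
a_0 = 4: 4/1
a_1 = 13: 53/13
a_2 = 3: 163/40
a_3 = 5: 868/213
a_4 = 2: 1899/466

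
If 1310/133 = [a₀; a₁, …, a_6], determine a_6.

6

1310 = 9·133 + 113, so a_0 = 9
133 = 1·113 + 20, so a_1 = 1
113 = 5·20 + 13, so a_2 = 5
20 = 1·13 + 7, so a_3 = 1
13 = 1·7 + 6, so a_4 = 1
7 = 1·6 + 1, so a_5 = 1
6 = 6·1 + 0, so a_6 = 6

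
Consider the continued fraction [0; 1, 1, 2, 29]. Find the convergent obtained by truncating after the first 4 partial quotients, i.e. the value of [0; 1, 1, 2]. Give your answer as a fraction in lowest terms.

Work from the innermost term outward:
Start with 2.
1 + 1/(2/1) = 1 + 1/2 = 3/2
1 + 1/(3/2) = 1 + 2/3 = 5/3
0 + 1/(5/3) = 0 + 3/5 = 3/5

3/5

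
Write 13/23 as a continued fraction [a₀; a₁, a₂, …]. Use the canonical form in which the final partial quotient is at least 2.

Repeatedly divide and take the remainder:
⌊13/23⌋ = 0, remainder 13
⌊23/13⌋ = 1, remainder 10
⌊13/10⌋ = 1, remainder 3
⌊10/3⌋ = 3, remainder 1
⌊3/1⌋ = 3, remainder 0

[0; 1, 1, 3, 3]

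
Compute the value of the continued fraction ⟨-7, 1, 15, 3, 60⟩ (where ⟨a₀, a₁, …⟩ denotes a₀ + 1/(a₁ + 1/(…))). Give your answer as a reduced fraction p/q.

-17917/2956

Start with 60.
3 + 1/(60/1) = 3 + 1/60 = 181/60
15 + 1/(181/60) = 15 + 60/181 = 2775/181
1 + 1/(2775/181) = 1 + 181/2775 = 2956/2775
-7 + 1/(2956/2775) = -7 + 2775/2956 = -17917/2956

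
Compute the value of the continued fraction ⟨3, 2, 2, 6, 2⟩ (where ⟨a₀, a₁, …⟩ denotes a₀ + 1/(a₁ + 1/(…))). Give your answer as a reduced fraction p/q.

235/69

Compute successive convergents:
a_0 = 3: 3/1
a_1 = 2: 7/2
a_2 = 2: 17/5
a_3 = 6: 109/32
a_4 = 2: 235/69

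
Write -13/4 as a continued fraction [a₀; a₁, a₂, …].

[-4; 1, 3]

-13 = -4·4 + 3, so a_0 = -4
4 = 1·3 + 1, so a_1 = 1
3 = 3·1 + 0, so a_2 = 3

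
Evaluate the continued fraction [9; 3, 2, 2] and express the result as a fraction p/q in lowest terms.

158/17

Start with 2.
2 + 1/(2/1) = 2 + 1/2 = 5/2
3 + 1/(5/2) = 3 + 2/5 = 17/5
9 + 1/(17/5) = 9 + 5/17 = 158/17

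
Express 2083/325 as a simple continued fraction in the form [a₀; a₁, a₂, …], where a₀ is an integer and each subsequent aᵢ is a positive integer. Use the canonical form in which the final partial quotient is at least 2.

[6; 2, 2, 3, 1, 14]

⌊2083/325⌋ = 6, remainder 133
⌊325/133⌋ = 2, remainder 59
⌊133/59⌋ = 2, remainder 15
⌊59/15⌋ = 3, remainder 14
⌊15/14⌋ = 1, remainder 1
⌊14/1⌋ = 14, remainder 0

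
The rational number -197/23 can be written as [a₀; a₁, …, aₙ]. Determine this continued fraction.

Repeatedly divide and take the remainder:
-197 = -9·23 + 10, so a_0 = -9
23 = 2·10 + 3, so a_1 = 2
10 = 3·3 + 1, so a_2 = 3
3 = 3·1 + 0, so a_3 = 3

[-9; 2, 3, 3]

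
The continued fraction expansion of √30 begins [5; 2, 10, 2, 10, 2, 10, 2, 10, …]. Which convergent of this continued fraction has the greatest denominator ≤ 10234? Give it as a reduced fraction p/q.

55435/10121

a_0 = 5: 5/1  (≤ bound)
a_1 = 2: 11/2  (≤ bound)
a_2 = 10: 115/21  (≤ bound)
a_3 = 2: 241/44  (≤ bound)
a_4 = 10: 2525/461  (≤ bound)
a_5 = 2: 5291/966  (≤ bound)
a_6 = 10: 55435/10121  (≤ bound)
a_7 = 2: 116161/21208  (> 10234, stop)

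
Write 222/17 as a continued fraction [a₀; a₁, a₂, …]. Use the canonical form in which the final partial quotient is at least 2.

[13; 17]

Repeatedly divide and take the remainder:
222 ÷ 17 → quotient 13, remainder 1
17 ÷ 1 → quotient 17, remainder 0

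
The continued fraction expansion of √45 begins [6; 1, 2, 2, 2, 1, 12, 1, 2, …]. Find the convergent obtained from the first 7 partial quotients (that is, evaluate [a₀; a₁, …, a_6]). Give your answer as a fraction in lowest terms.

2046/305

Start with 12.
1 + 1/(12/1) = 1 + 1/12 = 13/12
2 + 1/(13/12) = 2 + 12/13 = 38/13
2 + 1/(38/13) = 2 + 13/38 = 89/38
2 + 1/(89/38) = 2 + 38/89 = 216/89
1 + 1/(216/89) = 1 + 89/216 = 305/216
6 + 1/(305/216) = 6 + 216/305 = 2046/305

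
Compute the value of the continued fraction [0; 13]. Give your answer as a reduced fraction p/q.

a_0 = 0: 0/1
a_1 = 13: 1/13

1/13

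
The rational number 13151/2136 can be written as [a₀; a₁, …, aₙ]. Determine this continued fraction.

Repeatedly divide and take the remainder:
13151 = 6·2136 + 335, so a_0 = 6
2136 = 6·335 + 126, so a_1 = 6
335 = 2·126 + 83, so a_2 = 2
126 = 1·83 + 43, so a_3 = 1
83 = 1·43 + 40, so a_4 = 1
43 = 1·40 + 3, so a_5 = 1
40 = 13·3 + 1, so a_6 = 13
3 = 3·1 + 0, so a_7 = 3

[6; 6, 2, 1, 1, 1, 13, 3]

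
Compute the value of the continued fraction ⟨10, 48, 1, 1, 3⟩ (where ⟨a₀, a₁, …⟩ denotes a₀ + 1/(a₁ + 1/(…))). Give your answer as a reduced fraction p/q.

3407/340

a_0 = 10: 10/1
a_1 = 48: 481/48
a_2 = 1: 491/49
a_3 = 1: 972/97
a_4 = 3: 3407/340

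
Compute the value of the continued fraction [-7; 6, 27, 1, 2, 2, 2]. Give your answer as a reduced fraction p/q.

-19430/2843

Work from the innermost term outward:
Start with 2.
2 + 1/(2/1) = 2 + 1/2 = 5/2
2 + 1/(5/2) = 2 + 2/5 = 12/5
1 + 1/(12/5) = 1 + 5/12 = 17/12
27 + 1/(17/12) = 27 + 12/17 = 471/17
6 + 1/(471/17) = 6 + 17/471 = 2843/471
-7 + 1/(2843/471) = -7 + 471/2843 = -19430/2843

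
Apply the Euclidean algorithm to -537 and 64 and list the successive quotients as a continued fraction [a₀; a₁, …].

[-9; 1, 1, 1, 1, 3, 1, 2]

-537 ÷ 64 → quotient -9, remainder 39
64 ÷ 39 → quotient 1, remainder 25
39 ÷ 25 → quotient 1, remainder 14
25 ÷ 14 → quotient 1, remainder 11
14 ÷ 11 → quotient 1, remainder 3
11 ÷ 3 → quotient 3, remainder 2
3 ÷ 2 → quotient 1, remainder 1
2 ÷ 1 → quotient 2, remainder 0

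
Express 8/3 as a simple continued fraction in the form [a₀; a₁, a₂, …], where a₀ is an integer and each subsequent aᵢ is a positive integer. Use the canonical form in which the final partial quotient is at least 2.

⌊8/3⌋ = 2, remainder 2
⌊3/2⌋ = 1, remainder 1
⌊2/1⌋ = 2, remainder 0

[2; 1, 2]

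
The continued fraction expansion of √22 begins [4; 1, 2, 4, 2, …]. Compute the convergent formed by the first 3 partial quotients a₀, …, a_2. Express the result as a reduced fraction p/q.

14/3

a_0 = 4: 4/1
a_1 = 1: 5/1
a_2 = 2: 14/3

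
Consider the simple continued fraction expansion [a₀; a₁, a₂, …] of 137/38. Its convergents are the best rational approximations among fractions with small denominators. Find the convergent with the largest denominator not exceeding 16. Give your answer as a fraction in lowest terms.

18/5

a_0 = 3: 3/1  (≤ bound)
a_1 = 1: 4/1  (≤ bound)
a_2 = 1: 7/2  (≤ bound)
a_3 = 1: 11/3  (≤ bound)
a_4 = 1: 18/5  (≤ bound)
a_5 = 7: 137/38  (> 16, stop)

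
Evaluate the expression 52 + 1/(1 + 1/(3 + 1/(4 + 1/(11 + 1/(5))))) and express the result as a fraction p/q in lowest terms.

51287/972

Start with 5.
11 + 1/(5/1) = 11 + 1/5 = 56/5
4 + 1/(56/5) = 4 + 5/56 = 229/56
3 + 1/(229/56) = 3 + 56/229 = 743/229
1 + 1/(743/229) = 1 + 229/743 = 972/743
52 + 1/(972/743) = 52 + 743/972 = 51287/972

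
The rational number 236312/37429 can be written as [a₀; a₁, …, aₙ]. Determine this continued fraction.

[6; 3, 5, 3, 2, 1, 14, 15]

236312 = 6·37429 + 11738, so a_0 = 6
37429 = 3·11738 + 2215, so a_1 = 3
11738 = 5·2215 + 663, so a_2 = 5
2215 = 3·663 + 226, so a_3 = 3
663 = 2·226 + 211, so a_4 = 2
226 = 1·211 + 15, so a_5 = 1
211 = 14·15 + 1, so a_6 = 14
15 = 15·1 + 0, so a_7 = 15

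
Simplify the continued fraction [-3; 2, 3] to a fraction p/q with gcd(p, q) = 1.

a_0 = -3: -3/1
a_1 = 2: -5/2
a_2 = 3: -18/7

-18/7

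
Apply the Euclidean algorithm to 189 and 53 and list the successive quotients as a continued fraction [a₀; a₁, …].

⌊189/53⌋ = 3, remainder 30
⌊53/30⌋ = 1, remainder 23
⌊30/23⌋ = 1, remainder 7
⌊23/7⌋ = 3, remainder 2
⌊7/2⌋ = 3, remainder 1
⌊2/1⌋ = 2, remainder 0

[3; 1, 1, 3, 3, 2]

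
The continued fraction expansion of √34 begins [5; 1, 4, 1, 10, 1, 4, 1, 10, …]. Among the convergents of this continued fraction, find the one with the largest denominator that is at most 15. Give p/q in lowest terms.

List convergents until the denominator exceeds the bound:
a_0 = 5: 5/1  (≤ bound)
a_1 = 1: 6/1  (≤ bound)
a_2 = 4: 29/5  (≤ bound)
a_3 = 1: 35/6  (≤ bound)
a_4 = 10: 379/65  (> 15, stop)

35/6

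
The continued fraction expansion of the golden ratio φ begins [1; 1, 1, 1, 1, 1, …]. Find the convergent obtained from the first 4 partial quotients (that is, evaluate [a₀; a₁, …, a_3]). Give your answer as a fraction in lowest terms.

5/3

Use the convergent recurrence hₖ = aₖ·hₖ₋₁ + hₖ₋₂ (and likewise for the denominators kₖ):
a_0 = 1: 1/1
a_1 = 1: 2/1
a_2 = 1: 3/2
a_3 = 1: 5/3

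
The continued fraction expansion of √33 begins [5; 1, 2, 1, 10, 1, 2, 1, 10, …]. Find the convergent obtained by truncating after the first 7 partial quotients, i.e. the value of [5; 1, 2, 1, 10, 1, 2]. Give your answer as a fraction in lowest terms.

Build up convergents one term at a time:
a_0 = 5: 5/1
a_1 = 1: 6/1
a_2 = 2: 17/3
a_3 = 1: 23/4
a_4 = 10: 247/43
a_5 = 1: 270/47
a_6 = 2: 787/137

787/137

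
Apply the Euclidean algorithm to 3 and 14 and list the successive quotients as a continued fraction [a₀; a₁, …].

[0; 4, 1, 2]

3 = 0·14 + 3, so a_0 = 0
14 = 4·3 + 2, so a_1 = 4
3 = 1·2 + 1, so a_2 = 1
2 = 2·1 + 0, so a_3 = 2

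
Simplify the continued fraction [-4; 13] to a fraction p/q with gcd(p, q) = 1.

-51/13

Collapse the nested fraction from the inside out:
Start with 13.
-4 + 1/(13/1) = -4 + 1/13 = -51/13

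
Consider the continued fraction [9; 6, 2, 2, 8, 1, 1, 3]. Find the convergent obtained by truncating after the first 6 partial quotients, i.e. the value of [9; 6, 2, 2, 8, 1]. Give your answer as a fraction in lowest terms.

2756/301

Work from the innermost term outward:
Start with 1.
8 + 1/(1/1) = 8 + 1/1 = 9/1
2 + 1/(9/1) = 2 + 1/9 = 19/9
2 + 1/(19/9) = 2 + 9/19 = 47/19
6 + 1/(47/19) = 6 + 19/47 = 301/47
9 + 1/(301/47) = 9 + 47/301 = 2756/301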